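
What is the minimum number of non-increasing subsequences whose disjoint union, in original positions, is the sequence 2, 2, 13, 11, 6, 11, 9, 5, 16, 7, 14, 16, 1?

The minimum number of non-increasing subsequences covering a sequence equals the length of its longest strictly increasing subsequence.
LIS length is 5 (e.g. 2, 6, 11, 14, 16), so 5 piles are needed.

5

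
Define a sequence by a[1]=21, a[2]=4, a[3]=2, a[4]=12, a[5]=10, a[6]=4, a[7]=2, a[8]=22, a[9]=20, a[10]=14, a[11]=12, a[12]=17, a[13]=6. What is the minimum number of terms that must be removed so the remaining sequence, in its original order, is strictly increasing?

9

Fewest deletions = n − (longest strictly increasing subsequence).
Patience tails:
21 → extends → [21]
4 → replaces 21 → [4]
2 → replaces 4 → [2]
12 → extends → [2, 12]
10 → replaces 12 → [2, 10]
4 → replaces 10 → [2, 4]
2 → already a tail → [2, 4]
22 → extends → [2, 4, 22]
20 → replaces 22 → [2, 4, 20]
14 → replaces 20 → [2, 4, 14]
12 → replaces 14 → [2, 4, 12]
17 → extends → [2, 4, 12, 17]
6 → replaces 12 → [2, 4, 6, 17]
Longest strictly increasing subsequence has length 4, so deletions = 13 − 4 = 9.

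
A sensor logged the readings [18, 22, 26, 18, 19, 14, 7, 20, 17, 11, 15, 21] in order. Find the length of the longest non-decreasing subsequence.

Let dp[i] be the length of the longest such subsequence ending at index i:
i:      1  2  3  4  5  6  7  8  9 10 11 12
a[i]:  18 22 26 18 19 14  7 20 17 11 15 21
dp:     1  2  3  2  3  1  1  4  2  2  3  5
Maximum dp value is 5.

5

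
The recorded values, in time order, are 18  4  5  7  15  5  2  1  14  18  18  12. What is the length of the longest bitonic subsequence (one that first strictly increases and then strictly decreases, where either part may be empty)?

inc[i] = longest strictly increasing subsequence ending at i; dec[i] = longest strictly decreasing subsequence starting at i:
i:      1  2  3  4  5  6  7  8  9 10 11 12
a[i]:  18  4  5  7 15  5  2  1 14 18 18 12
inc:    1  1  2  3  4  2  1  1  4  5  5  4
dec:    5  3  3  4  4  3  2  1  2  2  2  1
Best peak at i=5 (value 15): inc=4, dec=4, length 4+4−1 = 7.

7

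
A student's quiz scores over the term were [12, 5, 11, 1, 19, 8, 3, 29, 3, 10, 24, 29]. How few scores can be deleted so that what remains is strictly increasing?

7

Fewest deletions = n − (longest strictly increasing subsequence).
Patience tails:
12 → extends → [12]
5 → replaces 12 → [5]
11 → extends → [5, 11]
1 → replaces 5 → [1, 11]
19 → extends → [1, 11, 19]
8 → replaces 11 → [1, 8, 19]
3 → replaces 8 → [1, 3, 19]
29 → extends → [1, 3, 19, 29]
3 → already a tail → [1, 3, 19, 29]
10 → replaces 19 → [1, 3, 10, 29]
24 → replaces 29 → [1, 3, 10, 24]
29 → extends → [1, 3, 10, 24, 29]
Longest strictly increasing subsequence has length 5, so deletions = 12 − 5 = 7.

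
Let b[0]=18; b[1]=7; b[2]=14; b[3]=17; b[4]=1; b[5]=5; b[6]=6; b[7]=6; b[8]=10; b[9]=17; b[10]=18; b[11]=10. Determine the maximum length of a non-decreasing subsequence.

Let dp[i] be the length of the longest such subsequence ending at index i:
i:      0  1  2  3  4  5  6  7  8  9 10 11
b[i]:  18  7 14 17  1  5  6  6 10 17 18 10
dp:     1  1  2  3  1  2  3  4  5  6  7  6
Maximum dp value is 7.

7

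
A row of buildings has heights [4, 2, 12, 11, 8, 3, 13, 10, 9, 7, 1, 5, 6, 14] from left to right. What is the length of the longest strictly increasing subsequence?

Track the smallest tail for each achievable length (strict):
4 → extends → [4]
2 → replaces 4 → [2]
12 → extends → [2, 12]
11 → replaces 12 → [2, 11]
8 → replaces 11 → [2, 8]
3 → replaces 8 → [2, 3]
13 → extends → [2, 3, 13]
10 → replaces 13 → [2, 3, 10]
9 → replaces 10 → [2, 3, 9]
7 → replaces 9 → [2, 3, 7]
1 → replaces 2 → [1, 3, 7]
5 → replaces 7 → [1, 3, 5]
6 → extends → [1, 3, 5, 6]
14 → extends → [1, 3, 5, 6, 14]
Five tails, so the longest strictly increasing subsequence has length 5 (e.g. 2, 3, 5, 6, 14).

5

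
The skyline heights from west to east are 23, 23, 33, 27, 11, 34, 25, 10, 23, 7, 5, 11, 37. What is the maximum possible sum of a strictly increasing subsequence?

Let S[i] be the best sum of a strictly increasing subsequence ending at i:
i:       1   2   3   4   5   6   7   8   9  10  11  12  13
a[i]:   23  23  33  27  11  34  25  10  23   7   5  11  37
S:      23  23  56  50  11  90  48  10  34   7   5  21 127
Maximum is 127 (e.g. 23 + 33 + 34 + 37).

127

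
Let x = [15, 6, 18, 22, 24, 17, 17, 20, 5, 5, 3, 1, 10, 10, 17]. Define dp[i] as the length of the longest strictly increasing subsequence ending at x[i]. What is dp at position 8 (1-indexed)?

3

dp[i] = 1 + max{dp[j] : j<i, x[j]<x[i]} (or 1 if no such j):
i:      1  2  3  4  5  6  7  8  9 10 11 12 13 14 15
x[i]:  15  6 18 22 24 17 17 20  5  5  3  1 10 10 17
dp:     1  1  2  3  4  2  2  3  1  1  1  1  2  2  3
At index 8 the value is 3.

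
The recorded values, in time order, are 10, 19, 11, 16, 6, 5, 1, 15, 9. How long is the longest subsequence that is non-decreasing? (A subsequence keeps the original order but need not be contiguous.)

Track the smallest tail for each achievable length (allowing ties):
10 → extends → [10]
19 → extends → [10, 19]
11 → replaces 19 → [10, 11]
16 → extends → [10, 11, 16]
6 → replaces 10 → [6, 11, 16]
5 → replaces 6 → [5, 11, 16]
1 → replaces 5 → [1, 11, 16]
15 → replaces 16 → [1, 11, 15]
9 → replaces 11 → [1, 9, 15]
Three tails, so the longest non-decreasing subsequence has length 3 (e.g. 10, 11, 16).

3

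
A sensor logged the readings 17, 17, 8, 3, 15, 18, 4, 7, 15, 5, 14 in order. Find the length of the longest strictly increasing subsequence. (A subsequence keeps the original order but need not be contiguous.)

4

Let dp[i] be the length of the longest such subsequence ending at index i:
i:      1  2  3  4  5  6  7  8  9 10 11
a[i]:  17 17  8  3 15 18  4  7 15  5 14
dp:     1  1  1  1  2  3  2  3  4  3  4
Maximum dp value is 4.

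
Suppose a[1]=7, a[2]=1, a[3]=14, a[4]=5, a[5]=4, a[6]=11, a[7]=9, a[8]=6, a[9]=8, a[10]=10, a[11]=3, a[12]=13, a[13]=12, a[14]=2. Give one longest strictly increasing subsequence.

Patience tails give the LIS length; then backtrack through the dp parents:
7 → extends → [7]
1 → replaces 7 → [1]
14 → extends → [1, 14]
5 → replaces 14 → [1, 5]
4 → replaces 5 → [1, 4]
11 → extends → [1, 4, 11]
9 → replaces 11 → [1, 4, 9]
6 → replaces 9 → [1, 4, 6]
8 → extends → [1, 4, 6, 8]
10 → extends → [1, 4, 6, 8, 10]
3 → replaces 4 → [1, 3, 6, 8, 10]
13 → extends → [1, 3, 6, 8, 10, 13]
12 → replaces 13 → [1, 3, 6, 8, 10, 12]
2 → replaces 3 → [1, 2, 6, 8, 10, 12]
Length 6; one witness is 1, 5, 6, 8, 10, 13.

1, 5, 6, 8, 10, 13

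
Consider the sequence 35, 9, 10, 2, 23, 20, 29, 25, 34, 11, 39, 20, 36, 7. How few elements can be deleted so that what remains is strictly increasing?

8

Fewest deletions = n − (longest strictly increasing subsequence).
Patience tails:
35 → extends → [35]
9 → replaces 35 → [9]
10 → extends → [9, 10]
2 → replaces 9 → [2, 10]
23 → extends → [2, 10, 23]
20 → replaces 23 → [2, 10, 20]
29 → extends → [2, 10, 20, 29]
25 → replaces 29 → [2, 10, 20, 25]
34 → extends → [2, 10, 20, 25, 34]
11 → replaces 20 → [2, 10, 11, 25, 34]
39 → extends → [2, 10, 11, 25, 34, 39]
20 → replaces 25 → [2, 10, 11, 20, 34, 39]
36 → replaces 39 → [2, 10, 11, 20, 34, 36]
7 → replaces 10 → [2, 7, 11, 20, 34, 36]
Longest strictly increasing subsequence has length 6, so deletions = 14 − 6 = 8.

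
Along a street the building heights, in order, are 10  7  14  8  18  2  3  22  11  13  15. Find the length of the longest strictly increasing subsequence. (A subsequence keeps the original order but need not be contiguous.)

5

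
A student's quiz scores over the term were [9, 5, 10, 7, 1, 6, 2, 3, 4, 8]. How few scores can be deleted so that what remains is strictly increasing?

5

Fewest deletions = n − (longest strictly increasing subsequence).
Patience tails:
9 → extends → [9]
5 → replaces 9 → [5]
10 → extends → [5, 10]
7 → replaces 10 → [5, 7]
1 → replaces 5 → [1, 7]
6 → replaces 7 → [1, 6]
2 → replaces 6 → [1, 2]
3 → extends → [1, 2, 3]
4 → extends → [1, 2, 3, 4]
8 → extends → [1, 2, 3, 4, 8]
Longest strictly increasing subsequence has length 5, so deletions = 10 − 5 = 5.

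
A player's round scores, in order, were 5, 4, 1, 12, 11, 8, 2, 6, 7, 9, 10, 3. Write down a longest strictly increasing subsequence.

1, 2, 6, 7, 9, 10

Patience tails give the LIS length; then backtrack through the dp parents:
5 → extends → [5]
4 → replaces 5 → [4]
1 → replaces 4 → [1]
12 → extends → [1, 12]
11 → replaces 12 → [1, 11]
8 → replaces 11 → [1, 8]
2 → replaces 8 → [1, 2]
6 → extends → [1, 2, 6]
7 → extends → [1, 2, 6, 7]
9 → extends → [1, 2, 6, 7, 9]
10 → extends → [1, 2, 6, 7, 9, 10]
3 → replaces 6 → [1, 2, 3, 7, 9, 10]
Length 6; one witness is 1, 2, 6, 7, 9, 10.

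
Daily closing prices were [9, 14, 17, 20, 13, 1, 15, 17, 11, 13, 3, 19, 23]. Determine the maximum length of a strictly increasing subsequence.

6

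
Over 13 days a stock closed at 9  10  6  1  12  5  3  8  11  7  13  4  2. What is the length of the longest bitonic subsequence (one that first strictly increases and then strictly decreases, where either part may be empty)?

inc[i] = longest strictly increasing subsequence ending at i; dec[i] = longest strictly decreasing subsequence starting at i:
i:      1  2  3  4  5  6  7  8  9 10 11 12 13
a[i]:   9 10  6  1 12  5  3  8 11  7 13  4  2
inc:    1  2  1  1  3  2  2  3  4  3  5  3  2
dec:    5  5  4  1  5  3  2  4  4  3  3  2  1
Best peak at i=5 (value 12): inc=3, dec=5, length 3+5−1 = 7.

7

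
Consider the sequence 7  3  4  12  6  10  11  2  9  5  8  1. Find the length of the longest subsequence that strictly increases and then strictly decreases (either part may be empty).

8

inc[i] = longest strictly increasing subsequence ending at i; dec[i] = longest strictly decreasing subsequence starting at i:
i:      1  2  3  4  5  6  7  8  9 10 11 12
a[i]:   7  3  4 12  6 10 11  2  9  5  8  1
inc:    1  1  2  3  3  4  5  1  4  3  4  1
dec:    4  3  3  5  3  4  4  2  3  2  2  1
Best peak at i=7 (value 11): inc=5, dec=4, length 5+4−1 = 8.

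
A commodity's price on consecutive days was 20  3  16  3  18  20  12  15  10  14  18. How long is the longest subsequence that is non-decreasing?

Track the smallest tail for each achievable length (allowing ties):
20 → extends → [20]
3 → replaces 20 → [3]
16 → extends → [3, 16]
3 → replaces 16 → [3, 3]
18 → extends → [3, 3, 18]
20 → extends → [3, 3, 18, 20]
12 → replaces 18 → [3, 3, 12, 20]
15 → replaces 20 → [3, 3, 12, 15]
10 → replaces 12 → [3, 3, 10, 15]
14 → replaces 15 → [3, 3, 10, 14]
18 → extends → [3, 3, 10, 14, 18]
Five tails, so the longest non-decreasing subsequence has length 5 (e.g. 3, 3, 12, 15, 18).

5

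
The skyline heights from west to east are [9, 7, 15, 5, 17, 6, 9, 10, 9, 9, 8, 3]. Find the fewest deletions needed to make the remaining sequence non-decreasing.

Fewest deletions = n − (longest non-decreasing subsequence).
Patience tails:
9 → extends → [9]
7 → replaces 9 → [7]
15 → extends → [7, 15]
5 → replaces 7 → [5, 15]
17 → extends → [5, 15, 17]
6 → replaces 15 → [5, 6, 17]
9 → replaces 17 → [5, 6, 9]
10 → extends → [5, 6, 9, 10]
9 → replaces 10 → [5, 6, 9, 9]
9 → extends → [5, 6, 9, 9, 9]
8 → replaces 9 → [5, 6, 8, 9, 9]
3 → replaces 5 → [3, 6, 8, 9, 9]
Longest non-decreasing subsequence has length 5, so deletions = 12 − 5 = 7.

7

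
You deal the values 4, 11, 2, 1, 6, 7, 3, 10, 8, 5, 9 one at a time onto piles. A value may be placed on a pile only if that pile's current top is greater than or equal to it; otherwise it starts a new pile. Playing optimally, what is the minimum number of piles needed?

5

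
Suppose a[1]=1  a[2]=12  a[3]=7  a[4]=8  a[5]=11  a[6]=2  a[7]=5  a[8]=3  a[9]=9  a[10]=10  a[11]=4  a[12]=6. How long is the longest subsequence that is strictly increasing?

Let dp[i] be the length of the longest such subsequence ending at index i:
i:      1  2  3  4  5  6  7  8  9 10 11 12
a[i]:   1 12  7  8 11  2  5  3  9 10  4  6
dp:     1  2  2  3  4  2  3  3  4  5  4  5
Maximum dp value is 5.

5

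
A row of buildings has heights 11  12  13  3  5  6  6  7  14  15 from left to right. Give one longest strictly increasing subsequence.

3, 5, 6, 7, 14, 15

Patience tails give the LIS length; then backtrack through the dp parents:
11 → extends → [11]
12 → extends → [11, 12]
13 → extends → [11, 12, 13]
3 → replaces 11 → [3, 12, 13]
5 → replaces 12 → [3, 5, 13]
6 → replaces 13 → [3, 5, 6]
6 → already a tail → [3, 5, 6]
7 → extends → [3, 5, 6, 7]
14 → extends → [3, 5, 6, 7, 14]
15 → extends → [3, 5, 6, 7, 14, 15]
Length 6; one witness is 3, 5, 6, 7, 14, 15.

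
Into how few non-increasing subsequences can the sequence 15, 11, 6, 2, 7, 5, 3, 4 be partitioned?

3

Place each on the leftmost legal pile:
15 → new pile 1 (tops now [15])
11 → pile 1 (tops now [11])
6 → pile 1 (tops now [6])
2 → pile 1 (tops now [2])
7 → new pile 2 (tops now [2, 7])
5 → pile 2 (tops now [2, 5])
3 → pile 2 (tops now [2, 3])
4 → new pile 3 (tops now [2, 3, 4])
Three piles.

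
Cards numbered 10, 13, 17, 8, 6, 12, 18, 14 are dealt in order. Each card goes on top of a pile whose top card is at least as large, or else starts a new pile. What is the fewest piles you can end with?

4

The minimum number of non-increasing subsequences covering a sequence equals the length of its longest strictly increasing subsequence.
LIS length is 4 (e.g. 10, 13, 17, 18), so 4 piles are needed.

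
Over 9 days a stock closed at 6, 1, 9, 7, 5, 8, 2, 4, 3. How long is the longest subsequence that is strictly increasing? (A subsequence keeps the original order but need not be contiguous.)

3

Let dp[i] be the length of the longest such subsequence ending at index i:
i:     1 2 3 4 5 6 7 8 9
a[i]:  6 1 9 7 5 8 2 4 3
dp:    1 1 2 2 2 3 2 3 3
Maximum dp value is 3.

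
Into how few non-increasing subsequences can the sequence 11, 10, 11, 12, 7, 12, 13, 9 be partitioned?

4

Place each on the leftmost legal pile:
11 → new pile 1 (tops now [11])
10 → pile 1 (tops now [10])
11 → new pile 2 (tops now [10, 11])
12 → new pile 3 (tops now [10, 11, 12])
7 → pile 1 (tops now [7, 11, 12])
12 → pile 3 (tops now [7, 11, 12])
13 → new pile 4 (tops now [7, 11, 12, 13])
9 → pile 2 (tops now [7, 9, 12, 13])
Four piles.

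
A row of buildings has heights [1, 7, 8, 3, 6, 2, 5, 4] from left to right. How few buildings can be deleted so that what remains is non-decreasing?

5

Fewest deletions = n − (longest non-decreasing subsequence).
Patience tails:
1 → extends → [1]
7 → extends → [1, 7]
8 → extends → [1, 7, 8]
3 → replaces 7 → [1, 3, 8]
6 → replaces 8 → [1, 3, 6]
2 → replaces 3 → [1, 2, 6]
5 → replaces 6 → [1, 2, 5]
4 → replaces 5 → [1, 2, 4]
Longest non-decreasing subsequence has length 3, so deletions = 8 − 3 = 5.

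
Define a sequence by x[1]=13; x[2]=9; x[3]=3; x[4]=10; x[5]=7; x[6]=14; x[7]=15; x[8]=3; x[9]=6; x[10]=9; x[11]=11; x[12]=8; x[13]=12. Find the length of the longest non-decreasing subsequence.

Let dp[i] be the length of the longest such subsequence ending at index i:
i:      1  2  3  4  5  6  7  8  9 10 11 12 13
x[i]:  13  9  3 10  7 14 15  3  6  9 11  8 12
dp:     1  1  1  2  2  3  4  2  3  4  5  4  6
Maximum dp value is 6.

6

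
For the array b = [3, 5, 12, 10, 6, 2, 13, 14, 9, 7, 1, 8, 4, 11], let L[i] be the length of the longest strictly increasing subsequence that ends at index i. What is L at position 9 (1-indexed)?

dp[i] = 1 + max{dp[j] : j<i, b[j]<b[i]} (or 1 if no such j):
i:      1  2  3  4  5  6  7  8  9 10 11 12 13 14
b[i]:   3  5 12 10  6  2 13 14  9  7  1  8  4 11
dp:     1  2  3  3  3  1  4  5  4  4  1  5  2  6
At index 9 the value is 4.

4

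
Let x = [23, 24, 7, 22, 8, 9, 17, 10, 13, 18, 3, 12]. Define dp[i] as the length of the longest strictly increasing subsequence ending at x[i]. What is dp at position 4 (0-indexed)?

2

dp[i] = 1 + max{dp[j] : j<i, x[j]<x[i]} (or 1 if no such j):
i:      0  1  2  3  4  5  6  7  8  9 10 11
x[i]:  23 24  7 22  8  9 17 10 13 18  3 12
dp:     1  2  1  2  2  3  4  4  5  6  1  5
At index 4 the value is 2.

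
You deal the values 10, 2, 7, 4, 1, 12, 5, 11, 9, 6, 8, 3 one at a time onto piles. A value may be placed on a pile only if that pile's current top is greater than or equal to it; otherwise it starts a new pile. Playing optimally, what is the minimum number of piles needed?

5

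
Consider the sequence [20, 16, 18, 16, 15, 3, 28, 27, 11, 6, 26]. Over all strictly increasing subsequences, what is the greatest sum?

62

Let S[i] be the best sum of a strictly increasing subsequence ending at i:
i:      1  2  3  4  5  6  7  8  9 10 11
a[i]:  20 16 18 16 15  3 28 27 11  6 26
S:     20 16 34 16 15  3 62 61 14  9 60
Maximum is 62 (e.g. 16 + 18 + 28).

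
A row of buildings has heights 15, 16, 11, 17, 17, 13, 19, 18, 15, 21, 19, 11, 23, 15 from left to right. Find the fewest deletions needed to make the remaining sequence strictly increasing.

8

Fewest deletions = n − (longest strictly increasing subsequence).
Patience tails:
15 → extends → [15]
16 → extends → [15, 16]
11 → replaces 15 → [11, 16]
17 → extends → [11, 16, 17]
17 → already a tail → [11, 16, 17]
13 → replaces 16 → [11, 13, 17]
19 → extends → [11, 13, 17, 19]
18 → replaces 19 → [11, 13, 17, 18]
15 → replaces 17 → [11, 13, 15, 18]
21 → extends → [11, 13, 15, 18, 21]
19 → replaces 21 → [11, 13, 15, 18, 19]
11 → already a tail → [11, 13, 15, 18, 19]
23 → extends → [11, 13, 15, 18, 19, 23]
15 → already a tail → [11, 13, 15, 18, 19, 23]
Longest strictly increasing subsequence has length 6, so deletions = 14 − 6 = 8.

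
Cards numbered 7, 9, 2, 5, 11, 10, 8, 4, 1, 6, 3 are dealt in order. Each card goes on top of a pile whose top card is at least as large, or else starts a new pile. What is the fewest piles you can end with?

3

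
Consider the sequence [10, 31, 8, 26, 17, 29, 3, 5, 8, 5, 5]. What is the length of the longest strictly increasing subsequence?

3

Let dp[i] be the length of the longest such subsequence ending at index i:
i:      1  2  3  4  5  6  7  8  9 10 11
a[i]:  10 31  8 26 17 29  3  5  8  5  5
dp:     1  2  1  2  2  3  1  2  3  2  2
Maximum dp value is 3.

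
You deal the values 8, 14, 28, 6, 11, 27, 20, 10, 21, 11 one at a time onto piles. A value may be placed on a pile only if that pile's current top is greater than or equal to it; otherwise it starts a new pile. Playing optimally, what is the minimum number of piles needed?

4

The minimum number of non-increasing subsequences covering a sequence equals the length of its longest strictly increasing subsequence.
LIS length is 4 (e.g. 8, 14, 20, 21), so 4 piles are needed.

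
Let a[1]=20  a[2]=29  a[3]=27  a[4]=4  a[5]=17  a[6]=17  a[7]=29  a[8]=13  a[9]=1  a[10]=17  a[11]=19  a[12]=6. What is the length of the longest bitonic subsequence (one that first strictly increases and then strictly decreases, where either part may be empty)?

inc[i] = longest strictly increasing subsequence ending at i; dec[i] = longest strictly decreasing subsequence starting at i:
i:      1  2  3  4  5  6  7  8  9 10 11 12
a[i]:  20 29 27  4 17 17 29 13  1 17 19  6
inc:    1  2  2  1  2  2  3  2  1  3  4  2
dec:    4  5  4  2  3  3  3  2  1  2  2  1
Best peak at i=2 (value 29): inc=2, dec=5, length 2+5−1 = 6.

6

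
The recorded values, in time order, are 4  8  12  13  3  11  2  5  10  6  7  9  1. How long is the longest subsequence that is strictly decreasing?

Negate each value so 'decreasing' becomes 'increasing', then run patience tails on the negated sequence:
-4 → extends → [-4]
-8 → replaces -4 → [-8]
-12 → replaces -8 → [-12]
-13 → replaces -12 → [-13]
-3 → extends → [-13, -3]
-11 → replaces -3 → [-13, -11]
-2 → extends → [-13, -11, -2]
-5 → replaces -2 → [-13, -11, -5]
-10 → replaces -5 → [-13, -11, -10]
-6 → extends → [-13, -11, -10, -6]
-7 → replaces -6 → [-13, -11, -10, -7]
-9 → replaces -7 → [-13, -11, -10, -9]
-1 → extends → [-13, -11, -10, -9, -1]
Five tails, so the longest strictly decreasing subsequence of the original has length 5.

5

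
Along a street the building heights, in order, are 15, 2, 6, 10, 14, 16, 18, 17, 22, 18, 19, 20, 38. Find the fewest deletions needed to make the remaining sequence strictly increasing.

Fewest deletions = n − (longest strictly increasing subsequence).
Patience tails:
15 → extends → [15]
2 → replaces 15 → [2]
6 → extends → [2, 6]
10 → extends → [2, 6, 10]
14 → extends → [2, 6, 10, 14]
16 → extends → [2, 6, 10, 14, 16]
18 → extends → [2, 6, 10, 14, 16, 18]
17 → replaces 18 → [2, 6, 10, 14, 16, 17]
22 → extends → [2, 6, 10, 14, 16, 17, 22]
18 → replaces 22 → [2, 6, 10, 14, 16, 17, 18]
19 → extends → [2, 6, 10, 14, 16, 17, 18, 19]
20 → extends → [2, 6, 10, 14, 16, 17, 18, 19, 20]
38 → extends → [2, 6, 10, 14, 16, 17, 18, 19, 20, 38]
Longest strictly increasing subsequence has length 10, so deletions = 13 − 10 = 3.

3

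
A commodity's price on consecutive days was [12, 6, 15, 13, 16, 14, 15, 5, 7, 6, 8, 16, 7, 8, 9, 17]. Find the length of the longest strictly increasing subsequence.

Let dp[i] be the length of the longest such subsequence ending at index i:
i:      1  2  3  4  5  6  7  8  9 10 11 12 13 14 15 16
a[i]:  12  6 15 13 16 14 15  5  7  6  8 16  7  8  9 17
dp:     1  1  2  2  3  3  4  1  2  2  3  5  3  4  5  6
Maximum dp value is 6.

6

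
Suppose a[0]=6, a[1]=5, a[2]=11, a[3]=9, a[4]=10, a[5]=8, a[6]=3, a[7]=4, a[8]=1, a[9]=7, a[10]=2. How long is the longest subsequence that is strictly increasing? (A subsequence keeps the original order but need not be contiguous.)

Track the smallest tail for each achievable length (strict):
6 → extends → [6]
5 → replaces 6 → [5]
11 → extends → [5, 11]
9 → replaces 11 → [5, 9]
10 → extends → [5, 9, 10]
8 → replaces 9 → [5, 8, 10]
3 → replaces 5 → [3, 8, 10]
4 → replaces 8 → [3, 4, 10]
1 → replaces 3 → [1, 4, 10]
7 → replaces 10 → [1, 4, 7]
2 → replaces 4 → [1, 2, 7]
Three tails, so the longest strictly increasing subsequence has length 3 (e.g. 6, 9, 10).

3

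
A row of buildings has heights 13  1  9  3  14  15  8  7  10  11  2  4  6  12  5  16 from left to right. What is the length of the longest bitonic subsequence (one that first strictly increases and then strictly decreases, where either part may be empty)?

8

inc[i] = longest strictly increasing subsequence ending at i; dec[i] = longest strictly decreasing subsequence starting at i:
i:      1  2  3  4  5  6  7  8  9 10 11 12 13 14 15 16
a[i]:  13  1  9  3 14 15  8  7 10 11  2  4  6 12  5 16
inc:    1  1  2  2  3  4  3  3  4  5  2  3  4  6  4  7
dec:    6  1  5  2  5  5  4  3  3  3  1  1  2  2  1  1
Best peak at i=6 (value 15): inc=4, dec=5, length 4+5−1 = 8.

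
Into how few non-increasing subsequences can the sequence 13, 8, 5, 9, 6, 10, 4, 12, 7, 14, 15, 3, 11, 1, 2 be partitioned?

6

Place each on the leftmost legal pile:
13 → new pile 1 (tops now [13])
8 → pile 1 (tops now [8])
5 → pile 1 (tops now [5])
9 → new pile 2 (tops now [5, 9])
6 → pile 2 (tops now [5, 6])
10 → new pile 3 (tops now [5, 6, 10])
4 → pile 1 (tops now [4, 6, 10])
12 → new pile 4 (tops now [4, 6, 10, 12])
7 → pile 3 (tops now [4, 6, 7, 12])
14 → new pile 5 (tops now [4, 6, 7, 12, 14])
15 → new pile 6 (tops now [4, 6, 7, 12, 14, 15])
3 → pile 1 (tops now [3, 6, 7, 12, 14, 15])
11 → pile 4 (tops now [3, 6, 7, 11, 14, 15])
1 → pile 1 (tops now [1, 6, 7, 11, 14, 15])
2 → pile 2 (tops now [1, 2, 7, 11, 14, 15])
Six piles.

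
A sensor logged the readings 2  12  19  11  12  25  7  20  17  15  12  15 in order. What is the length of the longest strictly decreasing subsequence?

5

Negate each value so 'decreasing' becomes 'increasing', then run patience tails on the negated sequence:
-2 → extends → [-2]
-12 → replaces -2 → [-12]
-19 → replaces -12 → [-19]
-11 → extends → [-19, -11]
-12 → replaces -11 → [-19, -12]
-25 → replaces -19 → [-25, -12]
-7 → extends → [-25, -12, -7]
-20 → replaces -12 → [-25, -20, -7]
-17 → replaces -7 → [-25, -20, -17]
-15 → extends → [-25, -20, -17, -15]
-12 → extends → [-25, -20, -17, -15, -12]
-15 → already a tail → [-25, -20, -17, -15, -12]
Five tails, so the longest strictly decreasing subsequence of the original has length 5.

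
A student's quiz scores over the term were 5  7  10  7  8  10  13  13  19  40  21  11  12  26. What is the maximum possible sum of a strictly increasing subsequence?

Let S[i] be the best sum of a strictly increasing subsequence ending at i:
i:       1   2   3   4   5   6   7   8   9  10  11  12  13  14
a[i]:    5   7  10   7   8  10  13  13  19  40  21  11  12  26
S:       5  12  22  12  20  30  43  43  62 102  83  41  53 109
Maximum is 109 (e.g. 5 + 7 + 8 + 10 + 13 + 19 + 21 + 26).

109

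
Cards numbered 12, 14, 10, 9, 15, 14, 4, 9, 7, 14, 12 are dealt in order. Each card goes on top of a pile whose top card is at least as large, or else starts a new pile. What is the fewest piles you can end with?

3

Place each on the leftmost legal pile:
12 → new pile 1 (tops now [12])
14 → new pile 2 (tops now [12, 14])
10 → pile 1 (tops now [10, 14])
9 → pile 1 (tops now [9, 14])
15 → new pile 3 (tops now [9, 14, 15])
14 → pile 2 (tops now [9, 14, 15])
4 → pile 1 (tops now [4, 14, 15])
9 → pile 2 (tops now [4, 9, 15])
7 → pile 2 (tops now [4, 7, 15])
14 → pile 3 (tops now [4, 7, 14])
12 → pile 3 (tops now [4, 7, 12])
Three piles.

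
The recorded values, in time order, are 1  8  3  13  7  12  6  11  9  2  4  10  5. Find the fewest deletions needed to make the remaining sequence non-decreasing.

8

Fewest deletions = n − (longest non-decreasing subsequence).
Patience tails:
1 → extends → [1]
8 → extends → [1, 8]
3 → replaces 8 → [1, 3]
13 → extends → [1, 3, 13]
7 → replaces 13 → [1, 3, 7]
12 → extends → [1, 3, 7, 12]
6 → replaces 7 → [1, 3, 6, 12]
11 → replaces 12 → [1, 3, 6, 11]
9 → replaces 11 → [1, 3, 6, 9]
2 → replaces 3 → [1, 2, 6, 9]
4 → replaces 6 → [1, 2, 4, 9]
10 → extends → [1, 2, 4, 9, 10]
5 → replaces 9 → [1, 2, 4, 5, 10]
Longest non-decreasing subsequence has length 5, so deletions = 13 − 5 = 8.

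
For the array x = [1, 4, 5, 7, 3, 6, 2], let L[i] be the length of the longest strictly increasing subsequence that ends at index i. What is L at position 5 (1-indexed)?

2

dp[i] = 1 + max{dp[j] : j<i, x[j]<x[i]} (or 1 if no such j):
i:     1 2 3 4 5 6 7
x[i]:  1 4 5 7 3 6 2
dp:    1 2 3 4 2 4 2
At index 5 the value is 2.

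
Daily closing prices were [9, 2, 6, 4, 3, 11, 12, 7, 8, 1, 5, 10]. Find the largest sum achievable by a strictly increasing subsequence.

33

Let S[i] be the best sum of a strictly increasing subsequence ending at i:
i:      1  2  3  4  5  6  7  8  9 10 11 12
a[i]:   9  2  6  4  3 11 12  7  8  1  5 10
S:      9  2  8  6  5 20 32 15 23  1 11 33
Maximum is 33 (e.g. 2 + 6 + 7 + 8 + 10).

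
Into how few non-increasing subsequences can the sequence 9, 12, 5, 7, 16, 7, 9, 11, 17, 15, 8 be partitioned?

5

Place each on the leftmost legal pile:
9 → new pile 1 (tops now [9])
12 → new pile 2 (tops now [9, 12])
5 → pile 1 (tops now [5, 12])
7 → pile 2 (tops now [5, 7])
16 → new pile 3 (tops now [5, 7, 16])
7 → pile 2 (tops now [5, 7, 16])
9 → pile 3 (tops now [5, 7, 9])
11 → new pile 4 (tops now [5, 7, 9, 11])
17 → new pile 5 (tops now [5, 7, 9, 11, 17])
15 → pile 5 (tops now [5, 7, 9, 11, 15])
8 → pile 3 (tops now [5, 7, 8, 11, 15])
Five piles.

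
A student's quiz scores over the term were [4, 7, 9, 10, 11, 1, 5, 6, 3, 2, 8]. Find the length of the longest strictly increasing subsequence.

5

Let dp[i] be the length of the longest such subsequence ending at index i:
i:      1  2  3  4  5  6  7  8  9 10 11
a[i]:   4  7  9 10 11  1  5  6  3  2  8
dp:     1  2  3  4  5  1  2  3  2  2  4
Maximum dp value is 5.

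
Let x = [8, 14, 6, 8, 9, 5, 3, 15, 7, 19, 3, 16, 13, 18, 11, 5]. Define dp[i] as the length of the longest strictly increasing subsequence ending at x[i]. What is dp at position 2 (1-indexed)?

2

dp[i] = 1 + max{dp[j] : j<i, x[j]<x[i]} (or 1 if no such j):
i:      1  2  3  4  5  6  7  8  9 10 11 12 13 14 15 16
x[i]:   8 14  6  8  9  5  3 15  7 19  3 16 13 18 11  5
dp:     1  2  1  2  3  1  1  4  2  5  1  5  4  6  4  2
At index 2 the value is 2.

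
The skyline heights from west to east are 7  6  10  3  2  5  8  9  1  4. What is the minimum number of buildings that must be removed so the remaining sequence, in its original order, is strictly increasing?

6

Fewest deletions = n − (longest strictly increasing subsequence).
Patience tails:
7 → extends → [7]
6 → replaces 7 → [6]
10 → extends → [6, 10]
3 → replaces 6 → [3, 10]
2 → replaces 3 → [2, 10]
5 → replaces 10 → [2, 5]
8 → extends → [2, 5, 8]
9 → extends → [2, 5, 8, 9]
1 → replaces 2 → [1, 5, 8, 9]
4 → replaces 5 → [1, 4, 8, 9]
Longest strictly increasing subsequence has length 4, so deletions = 10 − 4 = 6.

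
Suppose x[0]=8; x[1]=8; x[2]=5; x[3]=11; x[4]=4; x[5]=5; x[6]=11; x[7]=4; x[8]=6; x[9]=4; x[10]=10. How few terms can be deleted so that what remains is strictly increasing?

Fewest deletions = n − (longest strictly increasing subsequence).
Patience tails:
8 → extends → [8]
8 → already a tail → [8]
5 → replaces 8 → [5]
11 → extends → [5, 11]
4 → replaces 5 → [4, 11]
5 → replaces 11 → [4, 5]
11 → extends → [4, 5, 11]
4 → already a tail → [4, 5, 11]
6 → replaces 11 → [4, 5, 6]
4 → already a tail → [4, 5, 6]
10 → extends → [4, 5, 6, 10]
Longest strictly increasing subsequence has length 4, so deletions = 11 − 4 = 7.

7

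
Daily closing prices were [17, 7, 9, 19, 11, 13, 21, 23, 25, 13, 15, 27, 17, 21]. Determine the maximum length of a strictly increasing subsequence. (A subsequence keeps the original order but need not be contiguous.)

8

Track the smallest tail for each achievable length (strict):
17 → extends → [17]
7 → replaces 17 → [7]
9 → extends → [7, 9]
19 → extends → [7, 9, 19]
11 → replaces 19 → [7, 9, 11]
13 → extends → [7, 9, 11, 13]
21 → extends → [7, 9, 11, 13, 21]
23 → extends → [7, 9, 11, 13, 21, 23]
25 → extends → [7, 9, 11, 13, 21, 23, 25]
13 → already a tail → [7, 9, 11, 13, 21, 23, 25]
15 → replaces 21 → [7, 9, 11, 13, 15, 23, 25]
27 → extends → [7, 9, 11, 13, 15, 23, 25, 27]
17 → replaces 23 → [7, 9, 11, 13, 15, 17, 25, 27]
21 → replaces 25 → [7, 9, 11, 13, 15, 17, 21, 27]
Eight tails, so the longest strictly increasing subsequence has length 8 (e.g. 7, 9, 11, 13, 21, 23, 25, 27).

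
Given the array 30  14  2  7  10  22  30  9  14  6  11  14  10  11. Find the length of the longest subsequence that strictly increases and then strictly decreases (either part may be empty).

8

inc[i] = longest strictly increasing subsequence ending at i; dec[i] = longest strictly decreasing subsequence starting at i:
i:      1  2  3  4  5  6  7  8  9 10 11 12 13 14
a[i]:  30 14  2  7 10 22 30  9 14  6 11 14 10 11
inc:    1  1  1  2  3  4  5  3  4  2  4  5  4  5
dec:    5  4  1  2  3  4  4  2  3  1  2  2  1  1
Best peak at i=7 (value 30): inc=5, dec=4, length 5+4−1 = 8.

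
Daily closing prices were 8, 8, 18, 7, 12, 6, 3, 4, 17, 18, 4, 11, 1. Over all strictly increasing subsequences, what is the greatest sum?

Let S[i] be the best sum of a strictly increasing subsequence ending at i:
i:      1  2  3  4  5  6  7  8  9 10 11 12 13
a[i]:   8  8 18  7 12  6  3  4 17 18  4 11  1
S:      8  8 26  7 20  6  3  7 37 55  7 19  1
Maximum is 55 (e.g. 8 + 12 + 17 + 18).

55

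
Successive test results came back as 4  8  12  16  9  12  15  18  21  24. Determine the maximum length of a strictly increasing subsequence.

Track the smallest tail for each achievable length (strict):
4 → extends → [4]
8 → extends → [4, 8]
12 → extends → [4, 8, 12]
16 → extends → [4, 8, 12, 16]
9 → replaces 12 → [4, 8, 9, 16]
12 → replaces 16 → [4, 8, 9, 12]
15 → extends → [4, 8, 9, 12, 15]
18 → extends → [4, 8, 9, 12, 15, 18]
21 → extends → [4, 8, 9, 12, 15, 18, 21]
24 → extends → [4, 8, 9, 12, 15, 18, 21, 24]
Eight tails, so the longest strictly increasing subsequence has length 8 (e.g. 4, 8, 9, 12, 15, 18, 21, 24).

8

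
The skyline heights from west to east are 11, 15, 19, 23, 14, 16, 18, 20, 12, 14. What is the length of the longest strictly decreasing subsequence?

Negate each value so 'decreasing' becomes 'increasing', then run patience tails on the negated sequence:
-11 → extends → [-11]
-15 → replaces -11 → [-15]
-19 → replaces -15 → [-19]
-23 → replaces -19 → [-23]
-14 → extends → [-23, -14]
-16 → replaces -14 → [-23, -16]
-18 → replaces -16 → [-23, -18]
-20 → replaces -18 → [-23, -20]
-12 → extends → [-23, -20, -12]
-14 → replaces -12 → [-23, -20, -14]
Three tails, so the longest strictly decreasing subsequence of the original has length 3.

3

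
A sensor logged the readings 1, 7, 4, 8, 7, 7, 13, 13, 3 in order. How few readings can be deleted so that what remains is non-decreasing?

Fewest deletions = n − (longest non-decreasing subsequence).
Patience tails:
1 → extends → [1]
7 → extends → [1, 7]
4 → replaces 7 → [1, 4]
8 → extends → [1, 4, 8]
7 → replaces 8 → [1, 4, 7]
7 → extends → [1, 4, 7, 7]
13 → extends → [1, 4, 7, 7, 13]
13 → extends → [1, 4, 7, 7, 13, 13]
3 → replaces 4 → [1, 3, 7, 7, 13, 13]
Longest non-decreasing subsequence has length 6, so deletions = 9 − 6 = 3.

3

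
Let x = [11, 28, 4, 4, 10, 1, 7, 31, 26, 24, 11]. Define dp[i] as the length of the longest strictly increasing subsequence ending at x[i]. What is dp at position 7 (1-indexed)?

dp[i] = 1 + max{dp[j] : j<i, x[j]<x[i]} (or 1 if no such j):
i:      1  2  3  4  5  6  7  8  9 10 11
x[i]:  11 28  4  4 10  1  7 31 26 24 11
dp:     1  2  1  1  2  1  2  3  3  3  3
At index 7 the value is 2.

2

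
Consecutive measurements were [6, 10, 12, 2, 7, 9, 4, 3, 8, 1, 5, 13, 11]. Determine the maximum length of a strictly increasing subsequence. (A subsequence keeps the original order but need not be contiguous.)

4

Let dp[i] be the length of the longest such subsequence ending at index i:
i:      1  2  3  4  5  6  7  8  9 10 11 12 13
a[i]:   6 10 12  2  7  9  4  3  8  1  5 13 11
dp:     1  2  3  1  2  3  2  2  3  1  3  4  4
Maximum dp value is 4.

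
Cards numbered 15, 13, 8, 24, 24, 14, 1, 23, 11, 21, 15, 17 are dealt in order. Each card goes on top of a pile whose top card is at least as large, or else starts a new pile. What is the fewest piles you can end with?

4

Place each on the leftmost legal pile:
15 → new pile 1 (tops now [15])
13 → pile 1 (tops now [13])
8 → pile 1 (tops now [8])
24 → new pile 2 (tops now [8, 24])
24 → pile 2 (tops now [8, 24])
14 → pile 2 (tops now [8, 14])
1 → pile 1 (tops now [1, 14])
23 → new pile 3 (tops now [1, 14, 23])
11 → pile 2 (tops now [1, 11, 23])
21 → pile 3 (tops now [1, 11, 21])
15 → pile 3 (tops now [1, 11, 15])
17 → new pile 4 (tops now [1, 11, 15, 17])
Four piles.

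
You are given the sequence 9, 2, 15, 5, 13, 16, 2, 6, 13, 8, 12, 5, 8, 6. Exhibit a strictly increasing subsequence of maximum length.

Patience tails give the LIS length; then backtrack through the dp parents:
9 → extends → [9]
2 → replaces 9 → [2]
15 → extends → [2, 15]
5 → replaces 15 → [2, 5]
13 → extends → [2, 5, 13]
16 → extends → [2, 5, 13, 16]
2 → already a tail → [2, 5, 13, 16]
6 → replaces 13 → [2, 5, 6, 16]
13 → replaces 16 → [2, 5, 6, 13]
8 → replaces 13 → [2, 5, 6, 8]
12 → extends → [2, 5, 6, 8, 12]
5 → already a tail → [2, 5, 6, 8, 12]
8 → already a tail → [2, 5, 6, 8, 12]
6 → already a tail → [2, 5, 6, 8, 12]
Length 5; one witness is 2, 5, 6, 8, 12.

2, 5, 6, 8, 12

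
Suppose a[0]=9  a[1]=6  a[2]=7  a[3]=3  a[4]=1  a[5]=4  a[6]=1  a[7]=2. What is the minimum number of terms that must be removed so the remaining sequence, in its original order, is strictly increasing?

6

Fewest deletions = n − (longest strictly increasing subsequence).
i:     0 1 2 3 4 5 6 7
a[i]:  9 6 7 3 1 4 1 2
dp:    1 1 2 1 1 2 1 2
max dp = 2, so deletions = 8 − 2 = 6.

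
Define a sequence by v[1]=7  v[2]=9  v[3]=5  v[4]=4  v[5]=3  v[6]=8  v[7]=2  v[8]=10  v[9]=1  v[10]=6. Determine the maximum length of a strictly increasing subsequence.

Track the smallest tail for each achievable length (strict):
7 → extends → [7]
9 → extends → [7, 9]
5 → replaces 7 → [5, 9]
4 → replaces 5 → [4, 9]
3 → replaces 4 → [3, 9]
8 → replaces 9 → [3, 8]
2 → replaces 3 → [2, 8]
10 → extends → [2, 8, 10]
1 → replaces 2 → [1, 8, 10]
6 → replaces 8 → [1, 6, 10]
Three tails, so the longest strictly increasing subsequence has length 3 (e.g. 7, 9, 10).

3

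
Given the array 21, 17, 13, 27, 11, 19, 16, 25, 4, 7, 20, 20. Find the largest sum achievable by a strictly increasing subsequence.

Let S[i] be the best sum of a strictly increasing subsequence ending at i:
i:      1  2  3  4  5  6  7  8  9 10 11 12
a[i]:  21 17 13 27 11 19 16 25  4  7 20 20
S:     21 17 13 48 11 36 29 61  4 11 56 56
Maximum is 61 (e.g. 17 + 19 + 25).

61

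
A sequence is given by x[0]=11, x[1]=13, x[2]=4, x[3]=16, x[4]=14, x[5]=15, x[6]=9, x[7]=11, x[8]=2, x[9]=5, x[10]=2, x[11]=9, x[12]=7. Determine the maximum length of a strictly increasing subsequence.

Track the smallest tail for each achievable length (strict):
11 → extends → [11]
13 → extends → [11, 13]
4 → replaces 11 → [4, 13]
16 → extends → [4, 13, 16]
14 → replaces 16 → [4, 13, 14]
15 → extends → [4, 13, 14, 15]
9 → replaces 13 → [4, 9, 14, 15]
11 → replaces 14 → [4, 9, 11, 15]
2 → replaces 4 → [2, 9, 11, 15]
5 → replaces 9 → [2, 5, 11, 15]
2 → already a tail → [2, 5, 11, 15]
9 → replaces 11 → [2, 5, 9, 15]
7 → replaces 9 → [2, 5, 7, 15]
Four tails, so the longest strictly increasing subsequence has length 4 (e.g. 11, 13, 14, 15).

4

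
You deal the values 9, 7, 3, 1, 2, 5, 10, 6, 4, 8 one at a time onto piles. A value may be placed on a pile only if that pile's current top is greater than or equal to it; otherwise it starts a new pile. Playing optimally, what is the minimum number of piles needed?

5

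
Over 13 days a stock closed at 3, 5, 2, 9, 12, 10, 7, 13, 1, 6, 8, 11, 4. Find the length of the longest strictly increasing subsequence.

Let dp[i] be the length of the longest such subsequence ending at index i:
i:      1  2  3  4  5  6  7  8  9 10 11 12 13
a[i]:   3  5  2  9 12 10  7 13  1  6  8 11  4
dp:     1  2  1  3  4  4  3  5  1  3  4  5  2
Maximum dp value is 5.

5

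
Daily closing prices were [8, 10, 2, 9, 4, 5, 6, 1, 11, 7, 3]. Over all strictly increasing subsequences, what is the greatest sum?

29

Let S[i] be the best sum of a strictly increasing subsequence ending at i:
i:      1  2  3  4  5  6  7  8  9 10 11
a[i]:   8 10  2  9  4  5  6  1 11  7  3
S:      8 18  2 17  6 11 17  1 29 24  5
Maximum is 29 (e.g. 8 + 10 + 11).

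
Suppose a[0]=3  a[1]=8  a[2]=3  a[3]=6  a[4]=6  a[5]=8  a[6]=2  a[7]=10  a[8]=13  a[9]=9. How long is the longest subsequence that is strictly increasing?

5

Track the smallest tail for each achievable length (strict):
3 → extends → [3]
8 → extends → [3, 8]
3 → already a tail → [3, 8]
6 → replaces 8 → [3, 6]
6 → already a tail → [3, 6]
8 → extends → [3, 6, 8]
2 → replaces 3 → [2, 6, 8]
10 → extends → [2, 6, 8, 10]
13 → extends → [2, 6, 8, 10, 13]
9 → replaces 10 → [2, 6, 8, 9, 13]
Five tails, so the longest strictly increasing subsequence has length 5 (e.g. 3, 6, 8, 10, 13).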